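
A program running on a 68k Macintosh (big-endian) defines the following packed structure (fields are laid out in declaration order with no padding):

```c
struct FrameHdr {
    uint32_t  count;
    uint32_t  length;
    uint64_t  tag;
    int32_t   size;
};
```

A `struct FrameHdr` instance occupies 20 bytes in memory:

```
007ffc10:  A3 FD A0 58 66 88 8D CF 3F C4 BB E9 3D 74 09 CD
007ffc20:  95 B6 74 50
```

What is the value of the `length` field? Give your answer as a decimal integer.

`length` follows `count` (4 bytes), so it starts at byte offset 4 and occupies 4 bytes.
Bytes at offsets 4..7: 66 88 8D CF.
In big-endian order the high byte comes first in memory.
The bytes are already most-significant first: 0x66888DCF.
0x66888DCF = 1720225231.

1720225231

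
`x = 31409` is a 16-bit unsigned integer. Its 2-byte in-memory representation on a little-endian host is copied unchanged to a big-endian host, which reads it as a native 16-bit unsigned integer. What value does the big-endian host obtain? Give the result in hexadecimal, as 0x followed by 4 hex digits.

31409 in 16-bit hexadecimal is 0x7AB1.
Stored little-endian, the bytes at ascending addresses are B1 7A.
Read back as big-endian, the last byte is least significant, giving 0xB17A.

0xB17A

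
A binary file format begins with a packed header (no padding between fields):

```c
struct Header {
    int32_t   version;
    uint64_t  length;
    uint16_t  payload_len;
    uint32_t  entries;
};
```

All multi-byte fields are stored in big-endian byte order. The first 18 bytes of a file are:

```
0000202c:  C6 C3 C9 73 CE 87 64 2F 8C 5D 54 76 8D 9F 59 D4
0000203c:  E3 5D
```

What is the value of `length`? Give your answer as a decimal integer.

`length` follows `version` (4 bytes), so it starts at byte offset 4 and occupies 8 bytes.
Bytes at offsets 4..11: CE 87 64 2F 8C 5D 54 76.
Big-endian: lowest address holds the most-significant byte.
The bytes are already most-significant first: 0xCE87642F8C5D5476.
0xCE87642F8C5D5476 = 14881973649050260598.

14881973649050260598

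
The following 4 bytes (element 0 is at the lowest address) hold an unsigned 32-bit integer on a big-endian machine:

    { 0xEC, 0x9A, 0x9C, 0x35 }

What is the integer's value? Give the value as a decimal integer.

3969555509

Big-endian: lowest address holds the most-significant byte.
The bytes are already most-significant first: 0xEC9A9C35.
0xEC9A9C35 = 3969555509.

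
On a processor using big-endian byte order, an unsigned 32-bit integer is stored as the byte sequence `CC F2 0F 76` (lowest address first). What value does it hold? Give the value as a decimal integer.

In big-endian order the high byte comes first in memory.
The bytes are already most-significant first: 0xCCF20F76.
0xCCF20F76 = 3438415734.

3438415734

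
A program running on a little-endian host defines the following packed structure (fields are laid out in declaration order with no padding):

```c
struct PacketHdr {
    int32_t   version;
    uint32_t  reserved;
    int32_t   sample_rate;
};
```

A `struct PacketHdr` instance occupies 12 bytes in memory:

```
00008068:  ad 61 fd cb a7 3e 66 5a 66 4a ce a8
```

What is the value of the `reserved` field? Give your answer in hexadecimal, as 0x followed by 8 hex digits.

0x5A663EA7

`reserved` follows `version` (4 bytes), so it starts at byte offset 4 and occupies 4 bytes.
Bytes at offsets 4..7: A7 3E 66 5A.
Little-endian stores the least-significant byte at the lowest address.
Reassemble most-significant byte first: 5A 66 3E A7 → 0x5A663EA7.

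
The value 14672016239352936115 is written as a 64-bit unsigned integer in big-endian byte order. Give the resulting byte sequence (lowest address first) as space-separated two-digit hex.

14672016239352936115 in hexadecimal, padded to 64 bits, is 0xCB9D7908B564F6B3.
Split into bytes (most-significant first): CB 9D 79 08 B5 64 F6 B3.
In big-endian order the high byte comes first in memory.
So the memory order matches the most-significant-first order: CB 9D 79 08 B5 64 F6 B3.

CB 9D 79 08 B5 64 F6 B3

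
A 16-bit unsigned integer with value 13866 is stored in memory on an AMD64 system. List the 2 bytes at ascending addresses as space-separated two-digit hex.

2A 36

13866 in hexadecimal, padded to 16 bits, is 0x362A.
Split into bytes (most-significant first): 36 2A.
In little-endian order the low byte comes first in memory.
So at ascending addresses the bytes are 2A 36.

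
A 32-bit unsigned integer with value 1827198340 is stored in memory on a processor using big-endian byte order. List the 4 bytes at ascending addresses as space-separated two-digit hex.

1827198340 in hexadecimal, padded to 32 bits, is 0x6CE8D584.
Split into bytes (most-significant first): 6C E8 D5 84.
In big-endian order the high byte comes first in memory.
So the memory order matches the most-significant-first order: 6C E8 D5 84.

6C E8 D5 84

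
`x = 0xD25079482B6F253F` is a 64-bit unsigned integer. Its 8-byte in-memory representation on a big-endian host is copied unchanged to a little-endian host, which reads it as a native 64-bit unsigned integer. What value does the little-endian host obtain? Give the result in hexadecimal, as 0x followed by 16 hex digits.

0x3F256F2B487950D2

Stored big-endian, the bytes at ascending addresses are D2 50 79 48 2B 6F 25 3F.
Read back as little-endian, the first byte is least significant, giving 0x3F256F2B487950D2.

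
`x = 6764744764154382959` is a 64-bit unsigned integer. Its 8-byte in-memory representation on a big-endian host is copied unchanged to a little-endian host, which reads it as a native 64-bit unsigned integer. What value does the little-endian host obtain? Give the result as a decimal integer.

6764744764154382959 in 64-bit hexadecimal is 0x5DE13385979B0A6F.
Stored big-endian, the bytes at ascending addresses are 5D E1 33 85 97 9B 0A 6F.
Read back as little-endian, the first byte is least significant, giving 0x6F0A9B978533E15D.
0x6F0A9B978533E15D = 8001378763054244189.

8001378763054244189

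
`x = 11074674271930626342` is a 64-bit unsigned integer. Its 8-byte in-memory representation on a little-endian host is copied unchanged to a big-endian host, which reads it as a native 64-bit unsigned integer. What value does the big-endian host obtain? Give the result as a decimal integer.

11074674271930626342 in 64-bit hexadecimal is 0x99B12592FD953126.
Stored little-endian, the bytes at ascending addresses are 26 31 95 FD 92 25 B1 99.
Read back as big-endian, the last byte is least significant, giving 0x263195FD9225B199.
0x263195FD9225B199 = 2752145763611292057.

2752145763611292057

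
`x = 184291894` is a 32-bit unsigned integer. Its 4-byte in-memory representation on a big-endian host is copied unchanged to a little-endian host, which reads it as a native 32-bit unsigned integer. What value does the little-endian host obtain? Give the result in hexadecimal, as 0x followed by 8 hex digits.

0x3612FC0A

184291894 in 32-bit hexadecimal is 0x0AFC1236.
Stored big-endian, the bytes at ascending addresses are 0A FC 12 36.
Read back as little-endian, the first byte is least significant, giving 0x3612FC0A.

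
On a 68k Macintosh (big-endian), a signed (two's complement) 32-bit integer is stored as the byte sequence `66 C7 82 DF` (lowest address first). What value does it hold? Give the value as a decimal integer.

1724351199

Big-endian: lowest address holds the most-significant byte.
The bytes are already most-significant first: 0x66C782DF.
0x66C782DF = 1724351199.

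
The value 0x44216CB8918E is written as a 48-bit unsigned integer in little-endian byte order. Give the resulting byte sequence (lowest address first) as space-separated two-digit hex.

8E 91 B8 6C 21 44

Split into bytes (most-significant first): 44 21 6C B8 91 8E.
Little-endian stores the least-significant byte at the lowest address.
So at ascending addresses the bytes are 8E 91 B8 6C 21 44.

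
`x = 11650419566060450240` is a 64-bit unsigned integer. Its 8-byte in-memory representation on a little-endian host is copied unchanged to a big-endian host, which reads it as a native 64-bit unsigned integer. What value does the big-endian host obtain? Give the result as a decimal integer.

13848933238629379745

11650419566060450240 in 64-bit hexadecimal is 0xA1AE9ADE674B31C0.
Stored little-endian, the bytes at ascending addresses are C0 31 4B 67 DE 9A AE A1.
Read back as big-endian, the last byte is least significant, giving 0xC0314B67DE9AAEA1.
0xC0314B67DE9AAEA1 = 13848933238629379745.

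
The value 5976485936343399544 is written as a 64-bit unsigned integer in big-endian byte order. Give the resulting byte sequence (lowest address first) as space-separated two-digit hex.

5976485936343399544 in hexadecimal, padded to 64 bits, is 0x52F0BE4B58DDBC78.
Split into bytes (most-significant first): 52 F0 BE 4B 58 DD BC 78.
Big-endian stores the most-significant byte at the lowest address.
So the memory order matches the most-significant-first order: 52 F0 BE 4B 58 DD BC 78.

52 F0 BE 4B 58 DD BC 78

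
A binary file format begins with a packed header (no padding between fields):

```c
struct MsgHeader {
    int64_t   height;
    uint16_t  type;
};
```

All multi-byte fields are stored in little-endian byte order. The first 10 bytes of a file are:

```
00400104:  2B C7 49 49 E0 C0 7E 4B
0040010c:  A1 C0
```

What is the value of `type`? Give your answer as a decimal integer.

49313

`type` follows `height` (8 bytes), so it starts at byte offset 8 and occupies 2 bytes.
Bytes at offsets 8..9: A1 C0.
Little-endian stores the least-significant byte at the lowest address.
Reassemble most-significant byte first: C0 A1 → 0xC0A1.
0xC0A1 = 49313.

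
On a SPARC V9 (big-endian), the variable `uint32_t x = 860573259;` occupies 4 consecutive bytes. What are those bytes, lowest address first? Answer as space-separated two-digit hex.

860573259 in hexadecimal, padded to 32 bits, is 0x334B4E4B.
Split into bytes (most-significant first): 33 4B 4E 4B.
Big-endian: lowest address holds the most-significant byte.
So the memory order matches the most-significant-first order: 33 4B 4E 4B.

33 4B 4E 4B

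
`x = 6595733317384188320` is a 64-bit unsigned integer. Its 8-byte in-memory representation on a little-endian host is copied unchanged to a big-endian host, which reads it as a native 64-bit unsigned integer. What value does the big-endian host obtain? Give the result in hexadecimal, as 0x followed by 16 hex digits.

0xA0B1E4A781C0885B

6595733317384188320 in 64-bit hexadecimal is 0x5B88C081A7E4B1A0.
Stored little-endian, the bytes at ascending addresses are A0 B1 E4 A7 81 C0 88 5B.
Read back as big-endian, the last byte is least significant, giving 0xA0B1E4A781C0885B.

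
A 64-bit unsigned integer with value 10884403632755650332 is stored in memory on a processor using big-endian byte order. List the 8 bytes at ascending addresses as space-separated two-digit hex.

97 0D 2B 6F 9A 5F 2F 1C

10884403632755650332 in hexadecimal, padded to 64 bits, is 0x970D2B6F9A5F2F1C.
Split into bytes (most-significant first): 97 0D 2B 6F 9A 5F 2F 1C.
Big-endian: lowest address holds the most-significant byte.
So the memory order matches the most-significant-first order: 97 0D 2B 6F 9A 5F 2F 1C.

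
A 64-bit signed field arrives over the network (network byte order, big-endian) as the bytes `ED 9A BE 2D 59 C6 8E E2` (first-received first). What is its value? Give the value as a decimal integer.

-1325538038318199070

Big-endian stores the most-significant byte at the lowest address.
The bytes are already most-significant first: 0xED9ABE2D59C68EE2.
Top bit is set, so as a signed 64-bit value this is 0xED9ABE2D59C68EE2 − 2^64 = -1325538038318199070.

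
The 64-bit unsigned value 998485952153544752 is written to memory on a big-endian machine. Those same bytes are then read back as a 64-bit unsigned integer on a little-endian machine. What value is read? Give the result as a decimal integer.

998485952153544752 in 64-bit hexadecimal is 0x0DDB55AEEB546830.
Stored big-endian, the bytes at ascending addresses are 0D DB 55 AE EB 54 68 30.
Read back as little-endian, the first byte is least significant, giving 0x306854EBAE55DB0D.
0x306854EBAE55DB0D = 3488131282617359117.

3488131282617359117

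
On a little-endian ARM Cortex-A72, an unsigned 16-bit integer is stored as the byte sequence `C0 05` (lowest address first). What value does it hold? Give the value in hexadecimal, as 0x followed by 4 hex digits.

0x05C0

Little-endian stores the least-significant byte at the lowest address.
Reassemble most-significant byte first: 05 C0 → 0x05C0.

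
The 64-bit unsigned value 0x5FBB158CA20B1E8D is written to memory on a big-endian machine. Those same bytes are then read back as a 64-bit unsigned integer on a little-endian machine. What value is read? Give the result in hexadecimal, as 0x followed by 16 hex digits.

0x8D1E0BA28C15BB5F

Stored big-endian, the bytes at ascending addresses are 5F BB 15 8C A2 0B 1E 8D.
Read back as little-endian, the first byte is least significant, giving 0x8D1E0BA28C15BB5F.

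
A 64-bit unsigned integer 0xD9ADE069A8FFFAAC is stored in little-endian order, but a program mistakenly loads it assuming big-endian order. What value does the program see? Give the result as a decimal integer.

Stored little-endian, the bytes at ascending addresses are AC FA FF A8 69 E0 AD D9.
Read back as big-endian, the last byte is least significant, giving 0xACFAFFA869E0ADD9.
0xACFAFFA869E0ADD9 = 12464556017497189849.

12464556017497189849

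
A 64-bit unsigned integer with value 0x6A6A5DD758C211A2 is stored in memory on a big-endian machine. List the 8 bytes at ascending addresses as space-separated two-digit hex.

6A 6A 5D D7 58 C2 11 A2

Split into bytes (most-significant first): 6A 6A 5D D7 58 C2 11 A2.
Big-endian: lowest address holds the most-significant byte.
So the memory order matches the most-significant-first order: 6A 6A 5D D7 58 C2 11 A2.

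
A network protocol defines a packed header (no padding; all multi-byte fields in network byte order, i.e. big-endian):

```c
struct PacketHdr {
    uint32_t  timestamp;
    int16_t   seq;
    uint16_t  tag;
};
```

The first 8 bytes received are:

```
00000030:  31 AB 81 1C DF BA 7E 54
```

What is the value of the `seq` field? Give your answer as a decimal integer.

-8262

`seq` follows `timestamp` (4 bytes), so it starts at byte offset 4 and occupies 2 bytes.
Bytes at offsets 4..5: DF BA.
In big-endian order the high byte comes first in memory.
The bytes are already most-significant first: 0xDFBA.
Top bit is set, so as a signed 16-bit value this is 0xDFBA − 2^16 = -8262.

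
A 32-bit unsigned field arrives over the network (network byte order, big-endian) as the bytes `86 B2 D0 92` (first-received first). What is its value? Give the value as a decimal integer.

Big-endian stores the most-significant byte at the lowest address.
The bytes are already most-significant first: 0x86B2D092.
0x86B2D092 = 2259865746.

2259865746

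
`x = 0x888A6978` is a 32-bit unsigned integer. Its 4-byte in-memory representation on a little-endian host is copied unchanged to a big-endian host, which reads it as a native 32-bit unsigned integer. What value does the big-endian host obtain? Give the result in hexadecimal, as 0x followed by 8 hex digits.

Stored little-endian, the bytes at ascending addresses are 78 69 8A 88.
Read back as big-endian, the last byte is least significant, giving 0x78698A88.

0x78698A88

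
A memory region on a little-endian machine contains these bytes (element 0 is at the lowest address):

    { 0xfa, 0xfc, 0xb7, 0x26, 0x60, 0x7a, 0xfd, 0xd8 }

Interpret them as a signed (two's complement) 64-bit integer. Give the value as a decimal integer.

-2810956039024280326

Little-endian stores the least-significant byte at the lowest address.
Reassemble most-significant byte first: D8 FD 7A 60 26 B7 FC FA → 0xD8FD7A6026B7FCFA.
Top bit is set, so as a signed 64-bit value this is 0xD8FD7A6026B7FCFA − 2^64 = -2810956039024280326.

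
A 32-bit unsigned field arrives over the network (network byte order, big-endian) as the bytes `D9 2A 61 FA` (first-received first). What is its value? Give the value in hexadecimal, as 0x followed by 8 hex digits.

0xD92A61FA

Big-endian: lowest address holds the most-significant byte.
The bytes are already most-significant first: 0xD92A61FA.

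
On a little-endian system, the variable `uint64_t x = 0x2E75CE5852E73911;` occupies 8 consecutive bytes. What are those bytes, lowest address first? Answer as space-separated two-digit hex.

11 39 E7 52 58 CE 75 2E

Split into bytes (most-significant first): 2E 75 CE 58 52 E7 39 11.
In little-endian order the low byte comes first in memory.
So at ascending addresses the bytes are 11 39 E7 52 58 CE 75 2E.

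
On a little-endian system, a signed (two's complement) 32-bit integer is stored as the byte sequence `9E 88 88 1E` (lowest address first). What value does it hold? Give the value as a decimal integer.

512264350

Little-endian: lowest address holds the least-significant byte.
Reassemble most-significant byte first: 1E 88 88 9E → 0x1E88889E.
0x1E88889E = 512264350.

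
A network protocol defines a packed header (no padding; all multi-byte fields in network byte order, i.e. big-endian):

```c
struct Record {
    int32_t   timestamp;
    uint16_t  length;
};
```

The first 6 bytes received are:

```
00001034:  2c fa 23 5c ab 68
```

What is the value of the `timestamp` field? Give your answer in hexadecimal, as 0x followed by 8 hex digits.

0x2CFA235C

`timestamp` is the first field, at byte offset 0, occupying 4 bytes.
Bytes at offsets 0..3: 2C FA 23 5C.
Big-endian: lowest address holds the most-significant byte.
The bytes are already most-significant first: 0x2CFA235C.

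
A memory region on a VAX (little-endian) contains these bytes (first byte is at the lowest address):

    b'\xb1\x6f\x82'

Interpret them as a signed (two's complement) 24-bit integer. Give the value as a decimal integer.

-8228943

Little-endian: lowest address holds the least-significant byte.
Reassemble most-significant byte first: 82 6F B1 → 0x826FB1.
Top bit is set, so as a signed 24-bit value this is 0x826FB1 − 2^24 = -8228943.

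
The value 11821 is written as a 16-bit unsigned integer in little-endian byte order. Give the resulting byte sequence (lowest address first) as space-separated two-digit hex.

2D 2E

11821 in hexadecimal, padded to 16 bits, is 0x2E2D.
Split into bytes (most-significant first): 2E 2D.
Little-endian stores the least-significant byte at the lowest address.
So at ascending addresses the bytes are 2D 2E.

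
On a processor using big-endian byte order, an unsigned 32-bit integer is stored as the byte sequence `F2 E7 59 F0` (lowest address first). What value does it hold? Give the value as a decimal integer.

Big-endian: lowest address holds the most-significant byte.
The bytes are already most-significant first: 0xF2E759F0.
0xF2E759F0 = 4075248112.

4075248112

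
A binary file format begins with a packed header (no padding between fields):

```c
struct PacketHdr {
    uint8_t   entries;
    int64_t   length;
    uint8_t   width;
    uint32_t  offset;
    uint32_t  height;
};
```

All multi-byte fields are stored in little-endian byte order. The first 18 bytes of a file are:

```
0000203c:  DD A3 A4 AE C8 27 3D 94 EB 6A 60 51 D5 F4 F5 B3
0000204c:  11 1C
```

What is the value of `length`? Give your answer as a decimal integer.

`length` follows `entries` (1 byte), so it starts at byte offset 1 and occupies 8 bytes.
Bytes at offsets 1..8: A3 A4 AE C8 27 3D 94 EB.
In little-endian order the low byte comes first in memory.
Reassemble most-significant byte first: EB 94 3D 27 C8 AE A4 A3 → 0xEB943D27C8AEA4A3.
Top bit is set, so as a signed 64-bit value this is 0xEB943D27C8AEA4A3 − 2^64 = -1471483937163402077.

-1471483937163402077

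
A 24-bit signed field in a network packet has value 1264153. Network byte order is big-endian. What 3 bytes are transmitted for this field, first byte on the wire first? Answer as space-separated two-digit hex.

1264153 in hexadecimal, padded to 24 bits, is 0x134A19.
Split into bytes (most-significant first): 13 4A 19.
Big-endian stores the most-significant byte at the lowest address.
So the memory order matches the most-significant-first order: 13 4A 19.

13 4A 19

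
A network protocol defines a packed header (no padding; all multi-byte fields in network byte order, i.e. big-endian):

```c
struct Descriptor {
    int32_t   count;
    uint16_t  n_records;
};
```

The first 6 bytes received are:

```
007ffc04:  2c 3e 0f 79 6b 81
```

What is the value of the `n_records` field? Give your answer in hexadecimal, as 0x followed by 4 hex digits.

`n_records` follows `count` (4 bytes), so it starts at byte offset 4 and occupies 2 bytes.
Bytes at offsets 4..5: 6B 81.
Big-endian stores the most-significant byte at the lowest address.
The bytes are already most-significant first: 0x6B81.

0x6B81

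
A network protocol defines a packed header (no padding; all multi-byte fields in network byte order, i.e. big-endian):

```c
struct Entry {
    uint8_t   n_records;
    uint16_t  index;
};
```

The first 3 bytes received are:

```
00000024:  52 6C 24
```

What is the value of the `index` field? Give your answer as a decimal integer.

27684

`index` follows `n_records` (1 byte), so it starts at byte offset 1 and occupies 2 bytes.
Bytes at offsets 1..2: 6C 24.
Big-endian stores the most-significant byte at the lowest address.
The bytes are already most-significant first: 0x6C24.
0x6C24 = 27684.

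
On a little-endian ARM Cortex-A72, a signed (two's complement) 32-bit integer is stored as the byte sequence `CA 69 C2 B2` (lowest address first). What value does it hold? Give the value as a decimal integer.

-1295881782

Little-endian: lowest address holds the least-significant byte.
Reassemble most-significant byte first: B2 C2 69 CA → 0xB2C269CA.
Top bit is set, so as a signed 32-bit value this is 0xB2C269CA − 2^32 = -1295881782.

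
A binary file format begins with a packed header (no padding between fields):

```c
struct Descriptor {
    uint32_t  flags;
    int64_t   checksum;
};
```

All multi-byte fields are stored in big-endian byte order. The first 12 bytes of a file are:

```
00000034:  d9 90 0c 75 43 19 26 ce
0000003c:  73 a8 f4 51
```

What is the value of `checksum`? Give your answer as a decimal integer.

`checksum` follows `flags` (4 bytes), so it starts at byte offset 4 and occupies 8 bytes.
Bytes at offsets 4..11: 43 19 26 CE 73 A8 F4 51.
Big-endian: lowest address holds the most-significant byte.
The bytes are already most-significant first: 0x431926CE73A8F451.
0x431926CE73A8F451 = 4834938343104509009.

4834938343104509009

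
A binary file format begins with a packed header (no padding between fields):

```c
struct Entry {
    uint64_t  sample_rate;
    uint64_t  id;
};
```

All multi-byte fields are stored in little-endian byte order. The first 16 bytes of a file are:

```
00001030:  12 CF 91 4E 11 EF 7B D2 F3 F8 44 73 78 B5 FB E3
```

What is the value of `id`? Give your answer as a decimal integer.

`id` follows `sample_rate` (8 bytes), so it starts at byte offset 8 and occupies 8 bytes.
Bytes at offsets 8..15: F3 F8 44 73 78 B5 FB E3.
Little-endian: lowest address holds the least-significant byte.
Reassemble most-significant byte first: E3 FB B5 78 73 44 F8 F3 → 0xE3FBB5787344F8F3.
0xE3FBB5787344F8F3 = 16427923594698619123.

16427923594698619123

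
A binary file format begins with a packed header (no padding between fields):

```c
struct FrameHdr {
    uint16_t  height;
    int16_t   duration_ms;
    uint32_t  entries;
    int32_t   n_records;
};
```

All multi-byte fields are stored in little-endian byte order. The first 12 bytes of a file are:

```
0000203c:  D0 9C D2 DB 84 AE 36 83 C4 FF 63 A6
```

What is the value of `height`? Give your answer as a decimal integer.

`height` is the first field, at byte offset 0, occupying 2 bytes.
Bytes at offsets 0..1: D0 9C.
In little-endian order the low byte comes first in memory.
Reassemble most-significant byte first: 9C D0 → 0x9CD0.
0x9CD0 = 40144.

40144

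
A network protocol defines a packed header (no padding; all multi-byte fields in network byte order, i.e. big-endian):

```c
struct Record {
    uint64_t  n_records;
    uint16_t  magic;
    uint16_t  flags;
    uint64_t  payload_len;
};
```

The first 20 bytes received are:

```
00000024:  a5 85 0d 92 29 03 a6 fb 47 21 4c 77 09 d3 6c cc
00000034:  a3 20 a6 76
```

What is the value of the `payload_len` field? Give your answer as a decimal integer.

708029192593254006

`payload_len` follows `n_records` (8 B), `magic` (2 B), `flags` (2 B), so it starts at offset 8 + 2 + 2 = 12 and occupies 8 bytes.
Bytes at offsets 12..19: 09 D3 6C CC A3 20 A6 76.
Big-endian stores the most-significant byte at the lowest address.
The bytes are already most-significant first: 0x09D36CCCA320A676.
0x09D36CCCA320A676 = 708029192593254006.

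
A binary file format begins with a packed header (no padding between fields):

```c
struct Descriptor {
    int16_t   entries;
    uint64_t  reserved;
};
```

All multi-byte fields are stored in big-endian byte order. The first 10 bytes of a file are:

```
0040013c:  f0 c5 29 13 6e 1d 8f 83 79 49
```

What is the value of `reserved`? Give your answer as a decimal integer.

2959830453353412937

`reserved` follows `entries` (2 bytes), so it starts at byte offset 2 and occupies 8 bytes.
Bytes at offsets 2..9: 29 13 6E 1D 8F 83 79 49.
Big-endian stores the most-significant byte at the lowest address.
The bytes are already most-significant first: 0x29136E1D8F837949.
0x29136E1D8F837949 = 2959830453353412937.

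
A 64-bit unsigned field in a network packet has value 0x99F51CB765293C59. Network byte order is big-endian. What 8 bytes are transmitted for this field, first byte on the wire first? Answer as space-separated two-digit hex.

Split into bytes (most-significant first): 99 F5 1C B7 65 29 3C 59.
Big-endian stores the most-significant byte at the lowest address.
So the memory order matches the most-significant-first order: 99 F5 1C B7 65 29 3C 59.

99 F5 1C B7 65 29 3C 59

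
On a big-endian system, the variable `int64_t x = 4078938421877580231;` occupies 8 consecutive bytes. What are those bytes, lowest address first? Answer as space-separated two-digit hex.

38 9B 4C E2 30 B4 A1 C7

4078938421877580231 in hexadecimal, padded to 64 bits, is 0x389B4CE230B4A1C7.
Split into bytes (most-significant first): 38 9B 4C E2 30 B4 A1 C7.
Big-endian stores the most-significant byte at the lowest address.
So the memory order matches the most-significant-first order: 38 9B 4C E2 30 B4 A1 C7.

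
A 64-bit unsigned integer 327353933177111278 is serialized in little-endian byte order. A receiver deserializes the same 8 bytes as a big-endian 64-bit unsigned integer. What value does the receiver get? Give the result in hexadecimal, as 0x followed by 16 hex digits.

0xEE42D9F6AAFE8A04

327353933177111278 in 64-bit hexadecimal is 0x048AFEAAF6D942EE.
Stored little-endian, the bytes at ascending addresses are EE 42 D9 F6 AA FE 8A 04.
Read back as big-endian, the last byte is least significant, giving 0xEE42D9F6AAFE8A04.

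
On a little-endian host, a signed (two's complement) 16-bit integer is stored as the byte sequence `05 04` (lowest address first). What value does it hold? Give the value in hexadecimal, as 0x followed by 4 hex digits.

0x0405

Little-endian stores the least-significant byte at the lowest address.
Reassemble most-significant byte first: 04 05 → 0x0405.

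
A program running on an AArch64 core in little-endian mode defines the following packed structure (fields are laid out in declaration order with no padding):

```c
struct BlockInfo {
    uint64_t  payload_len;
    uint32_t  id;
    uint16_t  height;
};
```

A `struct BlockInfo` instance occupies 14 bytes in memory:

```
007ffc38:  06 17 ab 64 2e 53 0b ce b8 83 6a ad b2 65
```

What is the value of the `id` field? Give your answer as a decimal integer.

`id` follows `payload_len` (8 bytes), so it starts at byte offset 8 and occupies 4 bytes.
Bytes at offsets 8..11: B8 83 6A AD.
Little-endian stores the least-significant byte at the lowest address.
Reassemble most-significant byte first: AD 6A 83 B8 → 0xAD6A83B8.
0xAD6A83B8 = 2909438904.

2909438904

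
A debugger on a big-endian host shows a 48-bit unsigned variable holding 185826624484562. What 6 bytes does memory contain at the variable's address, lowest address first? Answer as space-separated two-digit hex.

185826624484562 in hexadecimal, padded to 48 bits, is 0xA90221F134D2.
Split into bytes (most-significant first): A9 02 21 F1 34 D2.
Big-endian: lowest address holds the most-significant byte.
So the memory order matches the most-significant-first order: A9 02 21 F1 34 D2.

A9 02 21 F1 34 D2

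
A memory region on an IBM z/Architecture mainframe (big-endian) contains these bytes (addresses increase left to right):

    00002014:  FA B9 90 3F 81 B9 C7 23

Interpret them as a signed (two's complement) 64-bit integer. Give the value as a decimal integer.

Big-endian stores the most-significant byte at the lowest address.
The bytes are already most-significant first: 0xFAB9903F81B9C723.
Top bit is set, so as a signed 64-bit value this is 0xFAB9903F81B9C723 − 2^64 = -380114091102320861.

-380114091102320861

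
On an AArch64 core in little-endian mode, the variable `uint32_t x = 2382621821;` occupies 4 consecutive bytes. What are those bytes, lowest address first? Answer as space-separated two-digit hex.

2382621821 in hexadecimal, padded to 32 bits, is 0x8E03EC7D.
Split into bytes (most-significant first): 8E 03 EC 7D.
In little-endian order the low byte comes first in memory.
So at ascending addresses the bytes are 7D EC 03 8E.

7D EC 03 8E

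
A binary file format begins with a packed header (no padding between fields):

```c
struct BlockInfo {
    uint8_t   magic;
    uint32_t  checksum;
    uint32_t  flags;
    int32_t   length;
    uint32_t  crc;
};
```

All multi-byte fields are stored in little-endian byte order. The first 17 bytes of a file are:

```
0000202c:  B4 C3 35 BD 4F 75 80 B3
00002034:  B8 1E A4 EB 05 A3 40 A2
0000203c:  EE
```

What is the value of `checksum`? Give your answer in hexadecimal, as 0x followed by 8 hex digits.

`checksum` follows `magic` (1 byte), so it starts at byte offset 1 and occupies 4 bytes.
Bytes at offsets 1..4: C3 35 BD 4F.
In little-endian order the low byte comes first in memory.
Reassemble most-significant byte first: 4F BD 35 C3 → 0x4FBD35C3.

0x4FBD35C3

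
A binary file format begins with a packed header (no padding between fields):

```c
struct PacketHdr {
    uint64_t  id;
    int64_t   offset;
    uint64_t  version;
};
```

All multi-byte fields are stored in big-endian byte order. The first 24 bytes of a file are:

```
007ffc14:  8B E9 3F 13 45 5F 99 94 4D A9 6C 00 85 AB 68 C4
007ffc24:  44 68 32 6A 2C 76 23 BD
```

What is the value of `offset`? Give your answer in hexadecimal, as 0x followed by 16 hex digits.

0x4DA96C0085AB68C4

`offset` follows `id` (8 bytes), so it starts at byte offset 8 and occupies 8 bytes.
Bytes at offsets 8..15: 4D A9 6C 00 85 AB 68 C4.
In big-endian order the high byte comes first in memory.
The bytes are already most-significant first: 0x4DA96C0085AB68C4.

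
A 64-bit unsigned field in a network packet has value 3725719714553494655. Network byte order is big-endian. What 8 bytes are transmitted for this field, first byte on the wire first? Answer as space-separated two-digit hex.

33 B4 6A 57 36 A1 7C 7F

3725719714553494655 in hexadecimal, padded to 64 bits, is 0x33B46A5736A17C7F.
Split into bytes (most-significant first): 33 B4 6A 57 36 A1 7C 7F.
In big-endian order the high byte comes first in memory.
So the memory order matches the most-significant-first order: 33 B4 6A 57 36 A1 7C 7F.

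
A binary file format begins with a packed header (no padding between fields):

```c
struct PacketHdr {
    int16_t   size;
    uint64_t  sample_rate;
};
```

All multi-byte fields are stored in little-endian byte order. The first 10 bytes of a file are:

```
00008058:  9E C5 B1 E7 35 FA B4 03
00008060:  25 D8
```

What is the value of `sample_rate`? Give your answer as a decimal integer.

`sample_rate` follows `size` (2 bytes), so it starts at byte offset 2 and occupies 8 bytes.
Bytes at offsets 2..9: B1 E7 35 FA B4 03 25 D8.
In little-endian order the low byte comes first in memory.
Reassemble most-significant byte first: D8 25 03 B4 FA 35 E7 B1 → 0xD82503B4FA35E7B1.
0xD82503B4FA35E7B1 = 15574858962157561777.

15574858962157561777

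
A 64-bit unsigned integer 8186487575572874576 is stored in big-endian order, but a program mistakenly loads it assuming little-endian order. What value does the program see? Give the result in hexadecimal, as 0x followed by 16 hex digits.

0x50852B7C133F9C71

8186487575572874576 in 64-bit hexadecimal is 0x719C3F137C2B8550.
Stored big-endian, the bytes at ascending addresses are 71 9C 3F 13 7C 2B 85 50.
Read back as little-endian, the first byte is least significant, giving 0x50852B7C133F9C71.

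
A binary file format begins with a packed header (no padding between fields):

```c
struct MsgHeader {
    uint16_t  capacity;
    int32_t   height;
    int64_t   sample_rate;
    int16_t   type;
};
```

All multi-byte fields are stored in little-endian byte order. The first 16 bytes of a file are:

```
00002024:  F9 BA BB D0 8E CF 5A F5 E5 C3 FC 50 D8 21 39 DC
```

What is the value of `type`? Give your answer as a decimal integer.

-9159

`type` follows `capacity` (2 B), `height` (4 B), `sample_rate` (8 B), so it starts at offset 2 + 4 + 8 = 14 and occupies 2 bytes.
Bytes at offsets 14..15: 39 DC.
Little-endian stores the least-significant byte at the lowest address.
Reassemble most-significant byte first: DC 39 → 0xDC39.
Top bit is set, so as a signed 16-bit value this is 0xDC39 − 2^16 = -9159.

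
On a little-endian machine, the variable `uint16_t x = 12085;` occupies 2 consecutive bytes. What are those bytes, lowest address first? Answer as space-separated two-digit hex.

12085 in hexadecimal, padded to 16 bits, is 0x2F35.
Split into bytes (most-significant first): 2F 35.
Little-endian: lowest address holds the least-significant byte.
So at ascending addresses the bytes are 35 2F.

35 2F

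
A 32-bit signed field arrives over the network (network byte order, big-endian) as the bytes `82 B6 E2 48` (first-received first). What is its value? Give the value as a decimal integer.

-2101943736

Big-endian: lowest address holds the most-significant byte.
The bytes are already most-significant first: 0x82B6E248.
Top bit is set, so as a signed 32-bit value this is 0x82B6E248 − 2^32 = -2101943736.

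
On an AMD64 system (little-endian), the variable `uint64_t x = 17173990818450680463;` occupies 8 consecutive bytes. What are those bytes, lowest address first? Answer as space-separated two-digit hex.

17173990818450680463 in hexadecimal, padded to 64 bits, is 0xEE5645A85D92AA8F.
Split into bytes (most-significant first): EE 56 45 A8 5D 92 AA 8F.
Little-endian stores the least-significant byte at the lowest address.
So at ascending addresses the bytes are 8F AA 92 5D A8 45 56 EE.

8F AA 92 5D A8 45 56 EE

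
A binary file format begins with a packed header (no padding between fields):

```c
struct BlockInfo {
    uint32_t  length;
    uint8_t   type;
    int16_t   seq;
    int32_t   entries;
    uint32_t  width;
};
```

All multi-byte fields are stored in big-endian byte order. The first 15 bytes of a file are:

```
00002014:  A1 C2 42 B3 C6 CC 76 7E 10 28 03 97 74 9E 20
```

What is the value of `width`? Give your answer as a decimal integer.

`width` follows `length` (4 B), `type` (1 B), `seq` (2 B), `entries` (4 B), so it starts at offset 4 + 1 + 2 + 4 = 11 and occupies 4 bytes.
Bytes at offsets 11..14: 97 74 9E 20.
Big-endian: lowest address holds the most-significant byte.
The bytes are already most-significant first: 0x97749E20.
0x97749E20 = 2541002272.

2541002272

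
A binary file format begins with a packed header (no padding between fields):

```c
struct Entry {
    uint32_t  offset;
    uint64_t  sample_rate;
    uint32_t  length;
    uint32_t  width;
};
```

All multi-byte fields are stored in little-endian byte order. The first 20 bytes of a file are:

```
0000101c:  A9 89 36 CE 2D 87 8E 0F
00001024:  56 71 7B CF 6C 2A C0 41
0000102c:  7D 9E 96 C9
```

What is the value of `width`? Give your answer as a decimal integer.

`width` follows `offset` (4 B), `sample_rate` (8 B), `length` (4 B), so it starts at offset 4 + 8 + 4 = 16 and occupies 4 bytes.
Bytes at offsets 16..19: 7D 9E 96 C9.
Little-endian: lowest address holds the least-significant byte.
Reassemble most-significant byte first: C9 96 9E 7D → 0xC9969E7D.
0xC9969E7D = 3382091389.

3382091389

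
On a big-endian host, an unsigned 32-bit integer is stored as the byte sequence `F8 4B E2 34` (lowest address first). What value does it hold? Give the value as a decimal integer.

Big-endian: lowest address holds the most-significant byte.
The bytes are already most-significant first: 0xF84BE234.
0xF84BE234 = 4165722676.

4165722676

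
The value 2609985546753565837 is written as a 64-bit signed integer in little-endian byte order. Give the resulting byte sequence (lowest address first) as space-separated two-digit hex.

2609985546753565837 in hexadecimal, padded to 64 bits, is 0x24388806C726648D.
Split into bytes (most-significant first): 24 38 88 06 C7 26 64 8D.
Little-endian stores the least-significant byte at the lowest address.
So at ascending addresses the bytes are 8D 64 26 C7 06 88 38 24.

8D 64 26 C7 06 88 38 24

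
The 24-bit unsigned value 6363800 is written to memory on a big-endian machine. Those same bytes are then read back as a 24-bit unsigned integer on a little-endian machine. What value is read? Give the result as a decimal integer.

6363800 in 24-bit hexadecimal is 0x611A98.
Stored big-endian, the bytes at ascending addresses are 61 1A 98.
Read back as little-endian, the first byte is least significant, giving 0x981A61.
0x981A61 = 9968225.

9968225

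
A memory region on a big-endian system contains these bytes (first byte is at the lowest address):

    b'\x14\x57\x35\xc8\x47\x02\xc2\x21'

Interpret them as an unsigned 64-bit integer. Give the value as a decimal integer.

1465699338033480225

Big-endian stores the most-significant byte at the lowest address.
The bytes are already most-significant first: 0x145735C84702C221.
0x145735C84702C221 = 1465699338033480225.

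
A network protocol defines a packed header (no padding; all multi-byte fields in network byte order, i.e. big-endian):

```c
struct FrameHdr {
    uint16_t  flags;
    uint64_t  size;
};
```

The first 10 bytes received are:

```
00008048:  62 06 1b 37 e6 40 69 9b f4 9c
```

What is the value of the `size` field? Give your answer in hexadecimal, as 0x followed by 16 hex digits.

`size` follows `flags` (2 bytes), so it starts at byte offset 2 and occupies 8 bytes.
Bytes at offsets 2..9: 1B 37 E6 40 69 9B F4 9C.
Big-endian: lowest address holds the most-significant byte.
The bytes are already most-significant first: 0x1B37E640699BF49C.

0x1B37E640699BF49C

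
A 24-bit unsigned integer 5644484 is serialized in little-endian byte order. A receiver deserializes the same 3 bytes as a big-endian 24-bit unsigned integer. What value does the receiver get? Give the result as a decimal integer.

5644484 in 24-bit hexadecimal is 0x5620C4.
Stored little-endian, the bytes at ascending addresses are C4 20 56.
Read back as big-endian, the last byte is least significant, giving 0xC42056.
0xC42056 = 12853334.

12853334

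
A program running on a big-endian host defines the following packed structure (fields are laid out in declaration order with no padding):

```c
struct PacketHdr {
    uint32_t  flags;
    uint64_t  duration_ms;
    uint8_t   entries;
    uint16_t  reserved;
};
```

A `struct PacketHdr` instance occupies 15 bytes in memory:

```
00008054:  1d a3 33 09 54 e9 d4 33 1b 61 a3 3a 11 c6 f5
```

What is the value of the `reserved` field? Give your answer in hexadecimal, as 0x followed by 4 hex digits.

0xC6F5

`reserved` follows `flags` (4 B), `duration_ms` (8 B), `entries` (1 B), so it starts at offset 4 + 8 + 1 = 13 and occupies 2 bytes.
Bytes at offsets 13..14: C6 F5.
Big-endian stores the most-significant byte at the lowest address.
The bytes are already most-significant first: 0xC6F5.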